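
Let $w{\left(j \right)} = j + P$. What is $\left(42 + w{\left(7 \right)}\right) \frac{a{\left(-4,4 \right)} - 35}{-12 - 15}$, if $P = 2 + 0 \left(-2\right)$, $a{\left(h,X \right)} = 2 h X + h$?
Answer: $\frac{1207}{9} \approx 134.11$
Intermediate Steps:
$a{\left(h,X \right)} = h + 2 X h$ ($a{\left(h,X \right)} = 2 X h + h = h + 2 X h$)
$P = 2$ ($P = 2 + 0 = 2$)
$w{\left(j \right)} = 2 + j$ ($w{\left(j \right)} = j + 2 = 2 + j$)
$\left(42 + w{\left(7 \right)}\right) \frac{a{\left(-4,4 \right)} - 35}{-12 - 15} = \left(42 + \left(2 + 7\right)\right) \frac{- 4 \left(1 + 2 \cdot 4\right) - 35}{-12 - 15} = \left(42 + 9\right) \frac{- 4 \left(1 + 8\right) - 35}{-27} = 51 \left(\left(-4\right) 9 - 35\right) \left(- \frac{1}{27}\right) = 51 \left(-36 - 35\right) \left(- \frac{1}{27}\right) = 51 \left(\left(-71\right) \left(- \frac{1}{27}\right)\right) = 51 \cdot \frac{71}{27} = \frac{1207}{9}$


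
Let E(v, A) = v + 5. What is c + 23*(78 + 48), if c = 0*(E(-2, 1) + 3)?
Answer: 2898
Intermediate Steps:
E(v, A) = 5 + v
c = 0 (c = 0*((5 - 2) + 3) = 0*(3 + 3) = 0*6 = 0)
c + 23*(78 + 48) = 0 + 23*(78 + 48) = 0 + 23*126 = 0 + 2898 = 2898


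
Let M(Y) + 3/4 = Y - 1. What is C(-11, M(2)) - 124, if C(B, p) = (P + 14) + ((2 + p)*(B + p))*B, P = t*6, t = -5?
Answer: 2017/16 ≈ 126.06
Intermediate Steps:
M(Y) = -7/4 + Y (M(Y) = -3/4 + (Y - 1) = -3/4 + (-1 + Y) = -7/4 + Y)
P = -30 (P = -5*6 = -30)
C(B, p) = -16 + B*(2 + p)*(B + p) (C(B, p) = (-30 + 14) + ((2 + p)*(B + p))*B = -16 + B*(2 + p)*(B + p))
C(-11, M(2)) - 124 = (-16 + 2*(-11)**2 - 11*(-7/4 + 2)**2 + (-7/4 + 2)*(-11)**2 + 2*(-11)*(-7/4 + 2)) - 124 = (-16 + 2*121 - 11*(1/4)**2 + (1/4)*121 + 2*(-11)*(1/4)) - 124 = (-16 + 242 - 11*1/16 + 121/4 - 11/2) - 124 = (-16 + 242 - 11/16 + 121/4 - 11/2) - 124 = 4001/16 - 124 = 2017/16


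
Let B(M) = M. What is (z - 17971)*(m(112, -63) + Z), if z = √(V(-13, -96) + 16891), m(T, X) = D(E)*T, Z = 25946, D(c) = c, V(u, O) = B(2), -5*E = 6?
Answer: -2319301318/5 + 387174*√1877/5 ≈ -4.6051e+8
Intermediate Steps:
E = -6/5 (E = -⅕*6 = -6/5 ≈ -1.2000)
V(u, O) = 2
m(T, X) = -6*T/5
z = 3*√1877 (z = √(2 + 16891) = √16893 = 3*√1877 ≈ 129.97)
(z - 17971)*(m(112, -63) + Z) = (3*√1877 - 17971)*(-6/5*112 + 25946) = (-17971 + 3*√1877)*(-672/5 + 25946) = (-17971 + 3*√1877)*(129058/5) = -2319301318/5 + 387174*√1877/5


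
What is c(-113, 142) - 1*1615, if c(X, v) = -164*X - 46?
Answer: 16871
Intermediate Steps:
c(X, v) = -46 - 164*X
c(-113, 142) - 1*1615 = (-46 - 164*(-113)) - 1*1615 = (-46 + 18532) - 1615 = 18486 - 1615 = 16871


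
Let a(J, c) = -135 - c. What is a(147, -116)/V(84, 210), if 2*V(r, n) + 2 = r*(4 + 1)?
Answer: -1/11 ≈ -0.090909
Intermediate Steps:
V(r, n) = -1 + 5*r/2 (V(r, n) = -1 + (r*(4 + 1))/2 = -1 + (r*5)/2 = -1 + (5*r)/2 = -1 + 5*r/2)
a(147, -116)/V(84, 210) = (-135 - 1*(-116))/(-1 + (5/2)*84) = (-135 + 116)/(-1 + 210) = -19/209 = -19*1/209 = -1/11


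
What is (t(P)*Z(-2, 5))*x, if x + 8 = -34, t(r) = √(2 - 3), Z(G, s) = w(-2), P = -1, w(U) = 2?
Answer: -84*I ≈ -84.0*I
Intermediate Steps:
Z(G, s) = 2
t(r) = I (t(r) = √(-1) = I)
x = -42 (x = -8 - 34 = -42)
(t(P)*Z(-2, 5))*x = (I*2)*(-42) = (2*I)*(-42) = -84*I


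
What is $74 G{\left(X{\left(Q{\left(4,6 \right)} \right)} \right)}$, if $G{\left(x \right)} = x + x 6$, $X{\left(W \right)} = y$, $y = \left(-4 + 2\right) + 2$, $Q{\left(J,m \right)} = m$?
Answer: $0$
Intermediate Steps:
$y = 0$ ($y = -2 + 2 = 0$)
$X{\left(W \right)} = 0$
$G{\left(x \right)} = 7 x$ ($G{\left(x \right)} = x + 6 x = 7 x$)
$74 G{\left(X{\left(Q{\left(4,6 \right)} \right)} \right)} = 74 \cdot 7 \cdot 0 = 74 \cdot 0 = 0$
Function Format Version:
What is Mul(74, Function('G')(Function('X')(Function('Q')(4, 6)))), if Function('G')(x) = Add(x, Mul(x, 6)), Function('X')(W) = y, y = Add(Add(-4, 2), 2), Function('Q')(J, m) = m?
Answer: 0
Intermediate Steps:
y = 0 (y = Add(-2, 2) = 0)
Function('X')(W) = 0
Function('G')(x) = Mul(7, x) (Function('G')(x) = Add(x, Mul(6, x)) = Mul(7, x))
Mul(74, Function('G')(Function('X')(Function('Q')(4, 6)))) = Mul(74, Mul(7, 0)) = Mul(74, 0) = 0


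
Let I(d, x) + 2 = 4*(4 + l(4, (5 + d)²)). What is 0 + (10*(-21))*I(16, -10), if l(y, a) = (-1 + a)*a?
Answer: -162996540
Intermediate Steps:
l(y, a) = a*(-1 + a)
I(d, x) = 14 + 4*(5 + d)²*(-1 + (5 + d)²) (I(d, x) = -2 + 4*(4 + (5 + d)²*(-1 + (5 + d)²)) = -2 + (16 + 4*(5 + d)²*(-1 + (5 + d)²)) = 14 + 4*(5 + d)²*(-1 + (5 + d)²))
0 + (10*(-21))*I(16, -10) = 0 + (10*(-21))*(14 + 4*(5 + 16)²*(-1 + (5 + 16)²)) = 0 - 210*(14 + 4*21²*(-1 + 21²)) = 0 - 210*(14 + 4*441*(-1 + 441)) = 0 - 210*(14 + 4*441*440) = 0 - 210*(14 + 776160) = 0 - 210*776174 = 0 - 162996540 = -162996540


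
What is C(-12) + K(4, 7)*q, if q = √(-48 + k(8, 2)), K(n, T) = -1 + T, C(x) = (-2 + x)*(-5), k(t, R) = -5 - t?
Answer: 70 + 6*I*√61 ≈ 70.0 + 46.862*I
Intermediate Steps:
C(x) = 10 - 5*x
q = I*√61 (q = √(-48 + (-5 - 1*8)) = √(-48 + (-5 - 8)) = √(-48 - 13) = √(-61) = I*√61 ≈ 7.8102*I)
C(-12) + K(4, 7)*q = (10 - 5*(-12)) + (-1 + 7)*(I*√61) = (10 + 60) + 6*(I*√61) = 70 + 6*I*√61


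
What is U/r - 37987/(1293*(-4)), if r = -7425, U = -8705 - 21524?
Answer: 146132621/12800700 ≈ 11.416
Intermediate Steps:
U = -30229
U/r - 37987/(1293*(-4)) = -30229/(-7425) - 37987/(1293*(-4)) = -30229*(-1/7425) - 37987/(-5172) = 30229/7425 - 37987*(-1/5172) = 30229/7425 + 37987/5172 = 146132621/12800700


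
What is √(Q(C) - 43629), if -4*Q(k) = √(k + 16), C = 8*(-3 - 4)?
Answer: √(-174516 - 2*I*√10)/2 ≈ 0.0037849 - 208.88*I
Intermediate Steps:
C = -56 (C = 8*(-7) = -56)
Q(k) = -√(16 + k)/4 (Q(k) = -√(k + 16)/4 = -√(16 + k)/4)
√(Q(C) - 43629) = √(-√(16 - 56)/4 - 43629) = √(-I*√10/2 - 43629) = √(-43629 - I*√10/2)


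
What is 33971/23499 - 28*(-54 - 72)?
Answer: 11848349/3357 ≈ 3529.4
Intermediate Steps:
33971/23499 - 28*(-54 - 72) = 33971*(1/23499) - 28*(-126) = 4853/3357 - 1*(-3528) = 4853/3357 + 3528 = 11848349/3357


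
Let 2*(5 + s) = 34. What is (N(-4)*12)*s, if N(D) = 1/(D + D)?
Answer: -18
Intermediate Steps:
s = 12 (s = -5 + (½)*34 = -5 + 17 = 12)
N(D) = 1/(2*D)
(N(-4)*12)*s = (((½)/(-4))*12)*12 = (((½)*(-¼))*12)*12 = -⅛*12*12 = -3/2*12 = -18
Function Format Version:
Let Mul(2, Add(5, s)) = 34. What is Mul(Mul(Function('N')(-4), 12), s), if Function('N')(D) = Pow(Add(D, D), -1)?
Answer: -18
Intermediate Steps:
s = 12 (s = Add(-5, Mul(Rational(1, 2), 34)) = Add(-5, 17) = 12)
Function('N')(D) = Mul(Rational(1, 2), Pow(D, -1)) (Function('N')(D) = Pow(Mul(2, D), -1) = Mul(Rational(1, 2), Pow(D, -1)))
Mul(Mul(Function('N')(-4), 12), s) = Mul(Mul(Mul(Rational(1, 2), Pow(-4, -1)), 12), 12) = Mul(Mul(Mul(Rational(1, 2), Rational(-1, 4)), 12), 12) = Mul(Mul(Rational(-1, 8), 12), 12) = Mul(Rational(-3, 2), 12) = -18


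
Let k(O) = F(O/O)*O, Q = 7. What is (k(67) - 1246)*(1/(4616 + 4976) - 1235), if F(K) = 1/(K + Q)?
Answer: 117288424219/76736 ≈ 1.5285e+6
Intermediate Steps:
F(K) = 1/(7 + K) (F(K) = 1/(K + 7) = 1/(7 + K))
k(O) = O/8 (k(O) = O/(7 + O/O) = O/(7 + 1) = O/8)
(k(67) - 1246)*(1/(4616 + 4976) - 1235) = ((1/8)*67 - 1246)*(1/(4616 + 4976) - 1235) = (67/8 - 1246)*(1/9592 - 1235) = -9901*(1/9592 - 1235)/8 = -9901/8*(-11846119/9592) = 117288424219/76736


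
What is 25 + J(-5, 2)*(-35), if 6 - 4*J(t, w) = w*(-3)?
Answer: -80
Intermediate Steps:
J(t, w) = 3/2 + 3*w/4 (J(t, w) = 3/2 - w*(-3)/4 = 3/2 - (-3)*w/4 = 3/2 + 3*w/4)
25 + J(-5, 2)*(-35) = 25 + (3/2 + (3/4)*2)*(-35) = 25 + (3/2 + 3/2)*(-35) = 25 + 3*(-35) = 25 - 105 = -80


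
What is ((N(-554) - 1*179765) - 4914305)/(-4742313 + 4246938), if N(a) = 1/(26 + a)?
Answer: 2689668961/261558000 ≈ 10.283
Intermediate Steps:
((N(-554) - 1*179765) - 4914305)/(-4742313 + 4246938) = ((1/(26 - 554) - 1*179765) - 4914305)/(-4742313 + 4246938) = ((1/(-528) - 179765) - 4914305)/(-495375) = ((-1/528 - 179765) - 4914305)*(-1/495375) = (-94915921/528 - 4914305)*(-1/495375) = -2689668961/528*(-1/495375) = 2689668961/261558000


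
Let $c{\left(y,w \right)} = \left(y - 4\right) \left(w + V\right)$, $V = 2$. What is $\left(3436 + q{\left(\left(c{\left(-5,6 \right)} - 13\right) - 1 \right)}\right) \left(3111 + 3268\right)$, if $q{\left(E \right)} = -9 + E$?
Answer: $21312239$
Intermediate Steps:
$c{\left(y,w \right)} = \left(-4 + y\right) \left(2 + w\right)$ ($c{\left(y,w \right)} = \left(y - 4\right) \left(w + 2\right) = \left(-4 + y\right) \left(2 + w\right)$)
$\left(3436 + q{\left(\left(c{\left(-5,6 \right)} - 13\right) - 1 \right)}\right) \left(3111 + 3268\right) = \left(3436 + \left(-9 + \left(\left(\left(-8 - 24 + 2 \left(-5\right) + 6 \left(-5\right)\right) - 13\right) - 1\right)\right)\right) \left(3111 + 3268\right) = \left(3436 - 95\right) 6379 = 3341 \cdot 6379 = 21312239$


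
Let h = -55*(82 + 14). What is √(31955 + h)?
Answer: 5*√1067 ≈ 163.32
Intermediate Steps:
h = -5280 (h = -55*96 = -5280)
√(31955 + h) = √(31955 - 5280) = √26675 = 5*√1067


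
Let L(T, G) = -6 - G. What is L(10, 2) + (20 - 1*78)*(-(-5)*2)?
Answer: -588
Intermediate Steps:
L(10, 2) + (20 - 1*78)*(-(-5)*2) = (-6 - 1*2) + (20 - 1*78)*(-(-5)*2) = (-6 - 2) + (20 - 78)*(-5*(-2)) = -8 - 58*10 = -8 - 580 = -588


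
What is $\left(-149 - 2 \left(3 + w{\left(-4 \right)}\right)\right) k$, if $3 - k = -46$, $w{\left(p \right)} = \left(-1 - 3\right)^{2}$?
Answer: $-9163$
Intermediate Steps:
$w{\left(p \right)} = 16$ ($w{\left(p \right)} = \left(-4\right)^{2} = 16$)
$k = 49$ ($k = 3 - -46 = 3 + 46 = 49$)
$\left(-149 - 2 \left(3 + w{\left(-4 \right)}\right)\right) k = \left(-149 - 2 \left(3 + 16\right)\right) 49 = \left(-149 - 38\right) 49 = \left(-187\right) 49 = -9163$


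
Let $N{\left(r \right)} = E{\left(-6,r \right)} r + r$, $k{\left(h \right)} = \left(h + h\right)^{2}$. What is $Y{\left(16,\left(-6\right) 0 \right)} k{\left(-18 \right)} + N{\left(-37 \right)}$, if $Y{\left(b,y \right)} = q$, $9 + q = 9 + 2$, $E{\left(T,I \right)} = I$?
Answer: $3924$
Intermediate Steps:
$q = 2$ ($q = -9 + \left(9 + 2\right) = -9 + 11 = 2$)
$Y{\left(b,y \right)} = 2$
$k{\left(h \right)} = 4 h^{2}$ ($k{\left(h \right)} = \left(2 h\right)^{2} = 4 h^{2}$)
$N{\left(r \right)} = r + r^{2}$ ($N{\left(r \right)} = r r + r = r^{2} + r = r + r^{2}$)
$Y{\left(16,\left(-6\right) 0 \right)} k{\left(-18 \right)} + N{\left(-37 \right)} = 2 \cdot 4 \left(-18\right)^{2} - 37 \left(1 - 37\right) = 2 \cdot 4 \cdot 324 - -1332 = 2 \cdot 1296 + 1332 = 2592 + 1332 = 3924$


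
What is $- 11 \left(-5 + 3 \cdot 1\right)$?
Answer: $22$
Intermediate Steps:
$- 11 \left(-5 + 3 \cdot 1\right) = - 11 \left(-5 + 3\right) = \left(-11\right) \left(-2\right) = 22$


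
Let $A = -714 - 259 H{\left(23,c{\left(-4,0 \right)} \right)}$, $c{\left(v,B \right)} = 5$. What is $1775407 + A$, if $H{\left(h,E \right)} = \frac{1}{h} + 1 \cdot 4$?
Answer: $\frac{40793852}{23} \approx 1.7736 \cdot 10^{6}$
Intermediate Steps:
$H{\left(h,E \right)} = 4 + \frac{1}{h}$ ($H{\left(h,E \right)} = \frac{1}{h} + 4 = 4 + \frac{1}{h}$)
$A = - \frac{40509}{23}$ ($A = -714 - 259 \left(4 + \frac{1}{23}\right) = -714 - \frac{24087}{23} = - \frac{40509}{23} \approx -1761.3$)
$1775407 + A = 1775407 - \frac{40509}{23} = \frac{40793852}{23}$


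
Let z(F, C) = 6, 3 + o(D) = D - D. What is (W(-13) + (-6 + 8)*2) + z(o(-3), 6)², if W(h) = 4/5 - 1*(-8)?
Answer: 244/5 ≈ 48.800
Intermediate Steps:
o(D) = -3 (o(D) = -3 + (D - D) = -3 + 0 = -3)
W(h) = 44/5 (W(h) = 4*(⅕) + 8 = ⅘ + 8 = 44/5)
(W(-13) + (-6 + 8)*2) + z(o(-3), 6)² = (44/5 + (-6 + 8)*2) + 6² = (44/5 + 2*2) + 36 = (44/5 + 4) + 36 = 64/5 + 36 = 244/5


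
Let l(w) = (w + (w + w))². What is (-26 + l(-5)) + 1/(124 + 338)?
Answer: 91939/462 ≈ 199.00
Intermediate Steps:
l(w) = 9*w² (l(w) = (w + 2*w)² = (3*w)² = 9*w²)
(-26 + l(-5)) + 1/(124 + 338) = (-26 + 9*(-5)²) + 1/(124 + 338) = (-26 + 9*25) + 1/462 = (-26 + 225) + 1/462 = 199 + 1/462 = 91939/462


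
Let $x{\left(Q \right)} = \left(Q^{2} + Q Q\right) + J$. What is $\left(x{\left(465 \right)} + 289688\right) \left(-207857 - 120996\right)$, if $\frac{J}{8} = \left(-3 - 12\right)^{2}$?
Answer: $-238069183114$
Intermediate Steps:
$J = 1800$ ($J = 8 \left(-3 - 12\right)^{2} = 8 \left(-15\right)^{2} = 8 \cdot 225 = 1800$)
$x{\left(Q \right)} = 1800 + 2 Q^{2}$ ($x{\left(Q \right)} = \left(Q^{2} + Q Q\right) + 1800 = \left(Q^{2} + Q^{2}\right) + 1800 = 2 Q^{2} + 1800 = 1800 + 2 Q^{2}$)
$\left(x{\left(465 \right)} + 289688\right) \left(-207857 - 120996\right) = \left(\left(1800 + 2 \cdot 465^{2}\right) + 289688\right) \left(-207857 - 120996\right) = \left(\left(1800 + 2 \cdot 216225\right) + 289688\right) \left(-328853\right) = \left(\left(1800 + 432450\right) + 289688\right) \left(-328853\right) = \left(434250 + 289688\right) \left(-328853\right) = 723938 \left(-328853\right) = -238069183114$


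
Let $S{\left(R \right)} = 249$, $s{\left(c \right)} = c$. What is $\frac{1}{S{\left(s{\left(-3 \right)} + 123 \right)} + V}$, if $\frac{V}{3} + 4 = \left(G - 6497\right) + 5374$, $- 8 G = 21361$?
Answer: $- \frac{8}{89139} \approx -8.9747 \cdot 10^{-5}$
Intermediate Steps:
$G = - \frac{21361}{8}$ ($G = \left(- \frac{1}{8}\right) 21361 = - \frac{21361}{8} \approx -2670.1$)
$V = - \frac{91131}{8}$ ($V = -12 + 3 \left(\left(- \frac{21361}{8} - 6497\right) + 5374\right) = -12 + 3 \left(- \frac{73337}{8} + 5374\right) = -12 + 3 \left(- \frac{30345}{8}\right) = -12 - \frac{91035}{8} = - \frac{91131}{8} \approx -11391.0$)
$\frac{1}{S{\left(s{\left(-3 \right)} + 123 \right)} + V} = \frac{1}{249 - \frac{91131}{8}} = \frac{1}{- \frac{89139}{8}} = - \frac{8}{89139}$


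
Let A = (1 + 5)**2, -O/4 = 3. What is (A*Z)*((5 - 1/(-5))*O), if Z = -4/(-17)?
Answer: -44928/85 ≈ -528.56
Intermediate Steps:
O = -12 (O = -4*3 = -12)
Z = 4/17 (Z = -4*(-1/17) = 4/17 ≈ 0.23529)
A = 36 (A = 6**2 = 36)
(A*Z)*((5 - 1/(-5))*O) = (36*(4/17))*((5 - 1/(-5))*(-12)) = 144*((5 - 1*(-1/5))*(-12))/17 = 144*((5 + 1/5)*(-12))/17 = 144*((26/5)*(-12))/17 = (144/17)*(-312/5) = -44928/85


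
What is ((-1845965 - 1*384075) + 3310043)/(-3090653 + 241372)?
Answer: -1080003/2849281 ≈ -0.37904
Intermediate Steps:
((-1845965 - 1*384075) + 3310043)/(-3090653 + 241372) = ((-1845965 - 384075) + 3310043)/(-2849281) = (-2230040 + 3310043)*(-1/2849281) = 1080003*(-1/2849281) = -1080003/2849281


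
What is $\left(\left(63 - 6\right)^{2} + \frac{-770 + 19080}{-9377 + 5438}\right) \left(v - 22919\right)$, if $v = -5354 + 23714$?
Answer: $- \frac{58261745059}{3939} \approx -1.4791 \cdot 10^{7}$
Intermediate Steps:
$v = 18360$
$\left(\left(63 - 6\right)^{2} + \frac{-770 + 19080}{-9377 + 5438}\right) \left(v - 22919\right) = \left(\left(63 - 6\right)^{2} + \frac{-770 + 19080}{-9377 + 5438}\right) \left(18360 - 22919\right) = \left(57^{2} + \frac{18310}{-3939}\right) \left(-4559\right) = \left(3249 + 18310 \left(- \frac{1}{3939}\right)\right) \left(-4559\right) = \left(3249 - \frac{18310}{3939}\right) \left(-4559\right) = \frac{12779501}{3939} \left(-4559\right) = - \frac{58261745059}{3939}$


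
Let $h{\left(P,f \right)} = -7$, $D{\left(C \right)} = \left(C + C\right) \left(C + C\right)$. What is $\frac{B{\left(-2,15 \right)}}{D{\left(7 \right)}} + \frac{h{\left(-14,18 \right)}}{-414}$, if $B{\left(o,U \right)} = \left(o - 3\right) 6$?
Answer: $- \frac{1381}{10143} \approx -0.13615$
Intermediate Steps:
$B{\left(o,U \right)} = -18 + 6 o$ ($B{\left(o,U \right)} = \left(-3 + o\right) 6 = -18 + 6 o$)
$D{\left(C \right)} = 4 C^{2}$ ($D{\left(C \right)} = 2 C 2 C = 4 C^{2}$)
$\frac{B{\left(-2,15 \right)}}{D{\left(7 \right)}} + \frac{h{\left(-14,18 \right)}}{-414} = \frac{-18 + 6 \left(-2\right)}{4 \cdot 7^{2}} - \frac{7}{-414} = \frac{-18 - 12}{4 \cdot 49} - - \frac{7}{414} = - \frac{30}{196} + \frac{7}{414} = \left(-30\right) \frac{1}{196} + \frac{7}{414} = - \frac{15}{98} + \frac{7}{414} = - \frac{1381}{10143}$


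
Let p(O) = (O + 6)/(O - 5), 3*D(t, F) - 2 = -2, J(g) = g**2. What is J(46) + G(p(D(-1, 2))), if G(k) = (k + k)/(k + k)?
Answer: 2117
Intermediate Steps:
D(t, F) = 0 (D(t, F) = 2/3 + (1/3)*(-2) = 2/3 - 2/3 = 0)
p(O) = (6 + O)/(-5 + O)
G(k) = 1 (G(k) = (2*k)/((2*k)) = (2*k)*(1/(2*k)) = 1)
J(46) + G(p(D(-1, 2))) = 46**2 + 1 = 2116 + 1 = 2117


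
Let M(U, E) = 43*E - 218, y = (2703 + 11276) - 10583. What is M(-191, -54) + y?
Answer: 856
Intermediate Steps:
y = 3396 (y = 13979 - 10583 = 3396)
M(U, E) = -218 + 43*E
M(-191, -54) + y = (-218 + 43*(-54)) + 3396 = (-218 - 2322) + 3396 = -2540 + 3396 = 856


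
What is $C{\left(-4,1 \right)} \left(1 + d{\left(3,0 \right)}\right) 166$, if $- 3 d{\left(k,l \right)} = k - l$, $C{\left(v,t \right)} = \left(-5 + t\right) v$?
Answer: $0$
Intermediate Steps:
$C{\left(v,t \right)} = v \left(-5 + t\right)$
$d{\left(k,l \right)} = - \frac{k}{3} + \frac{l}{3}$ ($d{\left(k,l \right)} = - \frac{k - l}{3} = - \frac{k}{3} + \frac{l}{3}$)
$C{\left(-4,1 \right)} \left(1 + d{\left(3,0 \right)}\right) 166 = - 4 \left(-5 + 1\right) \left(1 + \left(\left(- \frac{1}{3}\right) 3 + \frac{1}{3} \cdot 0\right)\right) 166 = \left(-4\right) \left(-4\right) \left(1 + \left(-1 + 0\right)\right) 166 = 16 \left(1 - 1\right) 166 = 16 \cdot 0 \cdot 166 = 0 \cdot 166 = 0$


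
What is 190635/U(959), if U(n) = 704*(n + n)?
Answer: 190635/1350272 ≈ 0.14118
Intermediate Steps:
U(n) = 1408*n (U(n) = 704*(2*n) = 1408*n)
190635/U(959) = 190635/((1408*959)) = 190635/1350272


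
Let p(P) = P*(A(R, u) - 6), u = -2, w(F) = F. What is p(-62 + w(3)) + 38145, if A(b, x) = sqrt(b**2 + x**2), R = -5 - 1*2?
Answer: 38499 - 59*sqrt(53) ≈ 38070.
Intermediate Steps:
R = -7 (R = -5 - 2 = -7)
p(P) = P*(-6 + sqrt(53)) (p(P) = P*(sqrt((-7)**2 + (-2)**2) - 6) = P*(sqrt(49 + 4) - 6) = P*(sqrt(53) - 6) = P*(-6 + sqrt(53)))
p(-62 + w(3)) + 38145 = (-62 + 3)*(-6 + sqrt(53)) + 38145 = -59*(-6 + sqrt(53)) + 38145 = (354 - 59*sqrt(53)) + 38145 = 38499 - 59*sqrt(53)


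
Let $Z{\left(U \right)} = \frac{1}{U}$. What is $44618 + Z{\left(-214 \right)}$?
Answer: $\frac{9548251}{214} \approx 44618.0$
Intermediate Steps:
$44618 + Z{\left(-214 \right)} = 44618 + \frac{1}{-214} = 44618 - \frac{1}{214} = \frac{9548251}{214}$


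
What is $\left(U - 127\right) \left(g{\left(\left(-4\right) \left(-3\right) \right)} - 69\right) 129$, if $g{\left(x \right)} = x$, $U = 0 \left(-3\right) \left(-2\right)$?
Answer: $933831$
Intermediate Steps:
$U = 0$ ($U = 0 \left(-2\right) = 0$)
$\left(U - 127\right) \left(g{\left(\left(-4\right) \left(-3\right) \right)} - 69\right) 129 = \left(0 - 127\right) \left(\left(-4\right) \left(-3\right) - 69\right) 129 = - 127 \left(12 - 69\right) 129 = \left(-127\right) \left(-57\right) 129 = 7239 \cdot 129 = 933831$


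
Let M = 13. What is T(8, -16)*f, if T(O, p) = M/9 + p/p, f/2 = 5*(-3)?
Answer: -220/3 ≈ -73.333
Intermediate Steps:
f = -30 (f = 2*(5*(-3)) = 2*(-15) = -30)
T(O, p) = 22/9 (T(O, p) = 13/9 + p/p = 13*(⅑) + 1 = 13/9 + 1 = 22/9)
T(8, -16)*f = (22/9)*(-30) = -220/3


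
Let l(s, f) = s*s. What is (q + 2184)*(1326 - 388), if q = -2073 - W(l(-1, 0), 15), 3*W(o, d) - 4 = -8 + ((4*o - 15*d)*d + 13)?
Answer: 1137794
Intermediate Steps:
l(s, f) = s²
W(o, d) = 3 + d*(-15*d + 4*o)/3 (W(o, d) = 4/3 + (-8 + ((4*o - 15*d)*d + 13))/3 = 4/3 + (-8 + ((-15*d + 4*o)*d + 13))/3 = 4/3 + (-8 + (d*(-15*d + 4*o) + 13))/3 = 4/3 + (-8 + (13 + d*(-15*d + 4*o)))/3 = 4/3 + (5 + d*(-15*d + 4*o))/3 = 4/3 + (5/3 + d*(-15*d + 4*o)/3) = 3 + d*(-15*d + 4*o)/3)
q = -971 (q = -2073 - (3 - 5*15² + (4/3)*15*(-1)²) = -2073 - (3 - 5*225 + (4/3)*15*1) = -2073 - (3 - 1125 + 20) = -2073 - 1*(-1102) = -2073 + 1102 = -971)
(q + 2184)*(1326 - 388) = (-971 + 2184)*(1326 - 388) = 1213*938 = 1137794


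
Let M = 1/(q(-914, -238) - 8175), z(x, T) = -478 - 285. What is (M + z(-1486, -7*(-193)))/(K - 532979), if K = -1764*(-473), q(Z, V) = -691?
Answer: -397927/157185314 ≈ -0.0025316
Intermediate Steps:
K = 834372
z(x, T) = -763
M = -1/8866 (M = 1/(-691 - 8175) = 1/(-8866) = -1/8866 ≈ -0.00011279)
(M + z(-1486, -7*(-193)))/(K - 532979) = (-1/8866 - 763)/(834372 - 532979) = -6764759/8866/301393 = -6764759/8866*1/301393 = -397927/157185314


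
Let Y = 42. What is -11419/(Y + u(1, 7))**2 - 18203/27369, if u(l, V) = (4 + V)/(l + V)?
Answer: -22193508131/3295473921 ≈ -6.7345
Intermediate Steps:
u(l, V) = (4 + V)/(V + l)
-11419/(Y + u(1, 7))**2 - 18203/27369 = -11419/(42 + (4 + 7)/(7 + 1))**2 - 18203/27369 = -11419/(42 + 11/8)**2 - 18203*1/27369 = -11419/(42 + (1/8)*11)**2 - 18203/27369 = -11419/(42 + 11/8)**2 - 18203/27369 = -11419/((347/8)**2) - 18203/27369 = -11419/120409/64 - 18203/27369 = -11419*64/120409 - 18203/27369 = -730816/120409 - 18203/27369 = -22193508131/3295473921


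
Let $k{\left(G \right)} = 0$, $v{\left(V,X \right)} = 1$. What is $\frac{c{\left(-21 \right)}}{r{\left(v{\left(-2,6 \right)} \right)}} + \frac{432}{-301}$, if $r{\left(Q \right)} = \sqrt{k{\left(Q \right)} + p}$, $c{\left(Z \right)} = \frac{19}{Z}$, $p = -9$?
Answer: $- \frac{432}{301} + \frac{19 i}{63} \approx -1.4352 + 0.30159 i$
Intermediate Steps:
$r{\left(Q \right)} = 3 i$ ($r{\left(Q \right)} = \sqrt{0 - 9} = \sqrt{-9} = 3 i$)
$\frac{c{\left(-21 \right)}}{r{\left(v{\left(-2,6 \right)} \right)}} + \frac{432}{-301} = \frac{19 \frac{1}{-21}}{3 i} + \frac{432}{-301} = 19 \left(- \frac{1}{21}\right) \left(- \frac{i}{3}\right) + 432 \left(- \frac{1}{301}\right) = - \frac{19 \left(- \frac{i}{3}\right)}{21} - \frac{432}{301} = \frac{19 i}{63} - \frac{432}{301} = - \frac{432}{301} + \frac{19 i}{63}$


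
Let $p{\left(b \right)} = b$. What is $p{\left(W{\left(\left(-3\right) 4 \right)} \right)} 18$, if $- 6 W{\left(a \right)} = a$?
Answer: $36$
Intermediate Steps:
$W{\left(a \right)} = - \frac{a}{6}$
$p{\left(W{\left(\left(-3\right) 4 \right)} \right)} 18 = - \frac{\left(-3\right) 4}{6} \cdot 18 = \left(- \frac{1}{6}\right) \left(-12\right) 18 = 2 \cdot 18 = 36$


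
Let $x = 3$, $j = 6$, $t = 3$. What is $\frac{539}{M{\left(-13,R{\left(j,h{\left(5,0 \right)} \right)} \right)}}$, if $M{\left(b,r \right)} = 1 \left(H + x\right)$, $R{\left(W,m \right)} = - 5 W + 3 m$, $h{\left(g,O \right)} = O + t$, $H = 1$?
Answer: $\frac{539}{4} \approx 134.75$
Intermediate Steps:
$h{\left(g,O \right)} = 3 + O$ ($h{\left(g,O \right)} = O + 3 = 3 + O$)
$M{\left(b,r \right)} = 4$ ($M{\left(b,r \right)} = 1 \left(1 + 3\right) = 1 \cdot 4 = 4$)
$\frac{539}{M{\left(-13,R{\left(j,h{\left(5,0 \right)} \right)} \right)}} = \frac{539}{4}$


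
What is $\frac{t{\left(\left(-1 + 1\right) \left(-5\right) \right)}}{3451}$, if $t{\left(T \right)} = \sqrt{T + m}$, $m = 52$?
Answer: $\frac{2 \sqrt{13}}{3451} \approx 0.0020896$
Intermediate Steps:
$t{\left(T \right)} = \sqrt{52 + T}$ ($t{\left(T \right)} = \sqrt{T + 52} = \sqrt{52 + T}$)
$\frac{t{\left(\left(-1 + 1\right) \left(-5\right) \right)}}{3451} = \frac{\sqrt{52 + \left(-1 + 1\right) \left(-5\right)}}{3451} = \sqrt{52 + 0 \left(-5\right)} \frac{1}{3451} = \sqrt{52 + 0} \cdot \frac{1}{3451} = \sqrt{52} \cdot \frac{1}{3451} = 2 \sqrt{13} \cdot \frac{1}{3451} = \frac{2 \sqrt{13}}{3451}$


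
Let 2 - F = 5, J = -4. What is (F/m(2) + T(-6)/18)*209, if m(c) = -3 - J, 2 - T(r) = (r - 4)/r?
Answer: -33649/54 ≈ -623.13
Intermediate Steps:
T(r) = 2 - (-4 + r)/r (T(r) = 2 - (r - 4)/r = 2 - (-4 + r)/r)
F = -3 (F = 2 - 1*5 = 2 - 5 = -3)
m(c) = 1 (m(c) = -3 - 1*(-4) = -3 + 4 = 1)
(F/m(2) + T(-6)/18)*209 = (-3/1 + ((4 - 6)/(-6))/18)*209 = (-3*1 - ⅙*(-2)*(1/18))*209 = (-3 + (⅓)*(1/18))*209 = (-3 + 1/54)*209 = -161/54*209 = -33649/54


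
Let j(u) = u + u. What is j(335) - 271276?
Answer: -270606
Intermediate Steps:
j(u) = 2*u
j(335) - 271276 = 2*335 - 271276 = 670 - 271276 = -270606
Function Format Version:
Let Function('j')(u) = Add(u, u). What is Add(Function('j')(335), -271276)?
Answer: -270606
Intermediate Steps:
Function('j')(u) = Mul(2, u)
Add(Function('j')(335), -271276) = Add(Mul(2, 335), -271276) = Add(670, -271276) = -270606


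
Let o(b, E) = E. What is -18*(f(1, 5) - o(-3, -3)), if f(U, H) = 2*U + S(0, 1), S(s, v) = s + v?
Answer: -108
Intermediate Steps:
f(U, H) = 1 + 2*U (f(U, H) = 2*U + (0 + 1) = 2*U + 1 = 1 + 2*U)
-18*(f(1, 5) - o(-3, -3)) = -18*((1 + 2*1) - 1*(-3)) = -18*((1 + 2) + 3) = -18*(3 + 3) = -18*6 = -108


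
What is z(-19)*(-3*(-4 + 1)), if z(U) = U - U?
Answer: 0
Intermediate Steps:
z(U) = 0
z(-19)*(-3*(-4 + 1)) = 0*(-3*(-4 + 1)) = 0*(-3*(-3)) = 0*9 = 0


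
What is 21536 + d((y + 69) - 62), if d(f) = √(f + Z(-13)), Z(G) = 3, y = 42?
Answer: 21536 + 2*√13 ≈ 21543.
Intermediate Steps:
d(f) = √(3 + f) (d(f) = √(f + 3) = √(3 + f))
21536 + d((y + 69) - 62) = 21536 + √(3 + ((42 + 69) - 62)) = 21536 + √(3 + (111 - 62)) = 21536 + √(3 + 49) = 21536 + √52 = 21536 + 2*√13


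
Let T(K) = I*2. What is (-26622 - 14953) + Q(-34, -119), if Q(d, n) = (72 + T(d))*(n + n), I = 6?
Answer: -61567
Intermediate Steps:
T(K) = 12 (T(K) = 6*2 = 12)
Q(d, n) = 168*n (Q(d, n) = (72 + 12)*(n + n) = 84*(2*n) = 168*n)
(-26622 - 14953) + Q(-34, -119) = (-26622 - 14953) + 168*(-119) = -41575 - 19992 = -61567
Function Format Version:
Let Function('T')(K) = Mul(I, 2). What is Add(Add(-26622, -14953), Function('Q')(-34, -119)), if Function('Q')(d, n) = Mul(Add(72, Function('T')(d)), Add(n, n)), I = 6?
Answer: -61567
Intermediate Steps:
Function('T')(K) = 12 (Function('T')(K) = Mul(6, 2) = 12)
Function('Q')(d, n) = Mul(168, n) (Function('Q')(d, n) = Mul(Add(72, 12), Add(n, n)) = Mul(84, Mul(2, n)) = Mul(168, n))
Add(Add(-26622, -14953), Function('Q')(-34, -119)) = Add(Add(-26622, -14953), Mul(168, -119)) = Add(-41575, -19992) = -61567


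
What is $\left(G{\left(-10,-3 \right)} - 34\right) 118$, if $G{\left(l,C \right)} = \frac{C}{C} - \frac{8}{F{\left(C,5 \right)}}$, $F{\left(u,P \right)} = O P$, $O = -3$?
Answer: $- \frac{57466}{15} \approx -3831.1$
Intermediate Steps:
$F{\left(u,P \right)} = - 3 P$
$G{\left(l,C \right)} = \frac{23}{15}$ ($G{\left(l,C \right)} = \frac{C}{C} - \frac{8}{\left(-3\right) 5} = 1 - \frac{8}{-15} = 1 - - \frac{8}{15} = 1 + \frac{8}{15} = \frac{23}{15}$)
$\left(G{\left(-10,-3 \right)} - 34\right) 118 = \left(\frac{23}{15} - 34\right) 118 = \left(- \frac{487}{15}\right) 118 = - \frac{57466}{15}$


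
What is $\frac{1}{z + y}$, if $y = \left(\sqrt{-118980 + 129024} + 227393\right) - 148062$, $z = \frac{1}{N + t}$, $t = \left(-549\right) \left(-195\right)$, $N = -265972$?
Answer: $\frac{1001736847469171}{79468659011607353780} - \frac{227291516001 \sqrt{31}}{79468659011607353780} \approx 1.259 \cdot 10^{-5}$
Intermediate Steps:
$t = 107055$
$z = - \frac{1}{158917}$ ($z = \frac{1}{-265972 + 107055} = \frac{1}{-158917} = - \frac{1}{158917} \approx -6.2926 \cdot 10^{-6}$)
$y = 79331 + 18 \sqrt{31}$ ($y = \left(\sqrt{10044} + 227393\right) - 148062 = \left(18 \sqrt{31} + 227393\right) - 148062 = \left(227393 + 18 \sqrt{31}\right) - 148062 = 79331 + 18 \sqrt{31} \approx 79431.0$)
$\frac{1}{z + y} = \frac{1}{- \frac{1}{158917} + \left(79331 + 18 \sqrt{31}\right)} = \frac{1}{\frac{12607044526}{158917} + 18 \sqrt{31}}$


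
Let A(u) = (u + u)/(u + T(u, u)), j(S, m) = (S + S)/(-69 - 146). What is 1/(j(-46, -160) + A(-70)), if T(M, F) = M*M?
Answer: 14835/5918 ≈ 2.5068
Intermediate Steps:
T(M, F) = M**2
j(S, m) = -2*S/215 (j(S, m) = (2*S)/(-215) = (2*S)*(-1/215) = -2*S/215)
A(u) = 2*u/(u + u**2) (A(u) = (u + u)/(u + u**2) = (2*u)/(u + u**2) = 2*u/(u + u**2))
1/(j(-46, -160) + A(-70)) = 1/(-2/215*(-46) + 2/(1 - 70)) = 1/(92/215 + 2/(-69)) = 1/(92/215 + 2*(-1/69)) = 1/(92/215 - 2/69) = 1/(5918/14835) = 14835/5918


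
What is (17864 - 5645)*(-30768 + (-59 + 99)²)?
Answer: -356403792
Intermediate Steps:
(17864 - 5645)*(-30768 + (-59 + 99)²) = 12219*(-30768 + 40²) = 12219*(-30768 + 1600) = 12219*(-29168) = -356403792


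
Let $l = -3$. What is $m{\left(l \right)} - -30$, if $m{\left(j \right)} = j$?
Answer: $27$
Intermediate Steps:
$m{\left(l \right)} - -30 = -3 - -30 = -3 + 30 = 27$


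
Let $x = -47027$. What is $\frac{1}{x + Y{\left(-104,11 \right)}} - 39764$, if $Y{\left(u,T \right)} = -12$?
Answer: $- \frac{1870458797}{47039} \approx -39764.0$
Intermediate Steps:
$\frac{1}{x + Y{\left(-104,11 \right)}} - 39764 = \frac{1}{-47027 - 12} - 39764 = \frac{1}{-47039} - 39764 = - \frac{1}{47039} - 39764 = - \frac{1870458797}{47039}$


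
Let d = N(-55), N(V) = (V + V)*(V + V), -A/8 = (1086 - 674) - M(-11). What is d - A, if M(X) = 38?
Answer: 15092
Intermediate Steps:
A = -2992 (A = -8*((1086 - 674) - 1*38) = -8*(412 - 38) = -8*374 = -2992)
N(V) = 4*V² (N(V) = (2*V)*(2*V) = 4*V²)
d = 12100 (d = 4*(-55)² = 4*3025 = 12100)
d - A = 12100 - 1*(-2992) = 12100 + 2992 = 15092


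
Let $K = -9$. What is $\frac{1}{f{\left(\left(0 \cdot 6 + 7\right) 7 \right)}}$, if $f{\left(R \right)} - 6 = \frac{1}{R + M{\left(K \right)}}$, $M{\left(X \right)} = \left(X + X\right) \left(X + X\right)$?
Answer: $\frac{373}{2239} \approx 0.16659$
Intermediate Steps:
$M{\left(X \right)} = 4 X^{2}$ ($M{\left(X \right)} = 2 X 2 X = 4 X^{2}$)
$f{\left(R \right)} = 6 + \frac{1}{324 + R}$ ($f{\left(R \right)} = 6 + \frac{1}{R + 4 \left(-9\right)^{2}} = 6 + \frac{1}{R + 4 \cdot 81} = 6 + \frac{1}{R + 324} = 6 + \frac{1}{324 + R}$)
$\frac{1}{f{\left(\left(0 \cdot 6 + 7\right) 7 \right)}} = \frac{1}{\frac{1}{324 + \left(0 \cdot 6 + 7\right) 7} \left(1945 + 6 \left(0 \cdot 6 + 7\right) 7\right)} = \frac{1}{\frac{1}{324 + \left(0 + 7\right) 7} \left(1945 + 6 \left(0 + 7\right) 7\right)} = \frac{1}{\frac{1}{324 + 7 \cdot 7} \left(1945 + 6 \cdot 7 \cdot 7\right)} = \frac{1}{\frac{1}{324 + 49} \left(1945 + 6 \cdot 49\right)} = \frac{1}{\frac{1}{373} \left(1945 + 294\right)} = \frac{1}{\frac{1}{373} \cdot 2239} = \frac{1}{\frac{2239}{373}} = \frac{373}{2239}$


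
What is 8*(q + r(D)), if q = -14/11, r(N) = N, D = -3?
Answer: -376/11 ≈ -34.182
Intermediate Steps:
q = -14/11 (q = -14*1/11 = -14/11 ≈ -1.2727)
8*(q + r(D)) = 8*(-14/11 - 3) = 8*(-47/11) = -376/11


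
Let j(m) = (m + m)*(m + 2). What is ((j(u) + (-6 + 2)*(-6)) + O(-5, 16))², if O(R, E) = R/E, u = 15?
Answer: 72914521/256 ≈ 2.8482e+5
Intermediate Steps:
j(m) = 2*m*(2 + m) (j(m) = (2*m)*(2 + m) = 2*m*(2 + m))
((j(u) + (-6 + 2)*(-6)) + O(-5, 16))² = ((2*15*(2 + 15) + (-6 + 2)*(-6)) - 5/16)² = ((2*15*17 - 4*(-6)) - 5*1/16)² = ((510 + 24) - 5/16)² = (534 - 5/16)² = (8539/16)² = 72914521/256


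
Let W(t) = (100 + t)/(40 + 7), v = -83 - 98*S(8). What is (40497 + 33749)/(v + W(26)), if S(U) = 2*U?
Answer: -3489562/77471 ≈ -45.043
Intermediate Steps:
v = -1651 (v = -83 - 196*8 = -83 - 98*16 = -83 - 1568 = -1651)
W(t) = 100/47 + t/47 (W(t) = (100 + t)/47 = (100 + t)*(1/47) = 100/47 + t/47)
(40497 + 33749)/(v + W(26)) = (40497 + 33749)/(-1651 + (100/47 + (1/47)*26)) = 74246/(-1651 + (100/47 + 26/47)) = 74246/(-1651 + 126/47) = 74246/(-77471/47) = 74246*(-47/77471) = -3489562/77471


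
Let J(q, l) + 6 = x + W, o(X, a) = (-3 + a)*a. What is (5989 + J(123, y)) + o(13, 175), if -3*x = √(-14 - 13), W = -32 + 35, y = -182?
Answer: 36086 - I*√3 ≈ 36086.0 - 1.732*I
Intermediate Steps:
o(X, a) = a*(-3 + a)
W = 3
x = -I*√3 (x = -√(-14 - 13)/3 = -I*√3 ≈ -1.732*I)
J(q, l) = -3 - I*√3 (J(q, l) = -6 + (-I*√3 + 3) = -6 + (3 - I*√3) = -3 - I*√3)
(5989 + J(123, y)) + o(13, 175) = (5989 + (-3 - I*√3)) + 175*(-3 + 175) = (5986 - I*√3) + 175*172 = (5986 - I*√3) + 30100 = 36086 - I*√3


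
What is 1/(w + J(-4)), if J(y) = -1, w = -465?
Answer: -1/466 ≈ -0.0021459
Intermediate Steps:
1/(w + J(-4)) = 1/(-465 - 1) = 1/(-466) = -1/466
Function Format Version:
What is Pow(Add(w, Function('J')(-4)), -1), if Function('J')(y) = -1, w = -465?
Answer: Rational(-1, 466) ≈ -0.0021459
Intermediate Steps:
Pow(Add(w, Function('J')(-4)), -1) = Pow(Add(-465, -1), -1) = Pow(-466, -1) = Rational(-1, 466)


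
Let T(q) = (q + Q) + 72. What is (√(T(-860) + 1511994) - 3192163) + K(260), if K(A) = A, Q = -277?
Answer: -3191903 + 3*√167881 ≈ -3.1907e+6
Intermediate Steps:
T(q) = -205 + q (T(q) = (q - 277) + 72 = (-277 + q) + 72 = -205 + q)
(√(T(-860) + 1511994) - 3192163) + K(260) = (√((-205 - 860) + 1511994) - 3192163) + 260 = (√(-1065 + 1511994) - 3192163) + 260 = (√1510929 - 3192163) + 260 = (3*√167881 - 3192163) + 260 = (-3192163 + 3*√167881) + 260 = -3191903 + 3*√167881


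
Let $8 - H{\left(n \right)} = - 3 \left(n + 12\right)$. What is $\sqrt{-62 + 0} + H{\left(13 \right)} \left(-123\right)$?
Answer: $-10209 + i \sqrt{62} \approx -10209.0 + 7.874 i$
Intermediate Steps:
$H{\left(n \right)} = 44 + 3 n$ ($H{\left(n \right)} = 8 - - 3 \left(n + 12\right) = 8 - - 3 \left(12 + n\right) = 8 - \left(-36 - 3 n\right) = 8 + \left(36 + 3 n\right) = 44 + 3 n$)
$\sqrt{-62 + 0} + H{\left(13 \right)} \left(-123\right) = \sqrt{-62 + 0} + \left(44 + 3 \cdot 13\right) \left(-123\right) = \sqrt{-62} + \left(44 + 39\right) \left(-123\right) = i \sqrt{62} + 83 \left(-123\right) = i \sqrt{62} - 10209 = -10209 + i \sqrt{62}$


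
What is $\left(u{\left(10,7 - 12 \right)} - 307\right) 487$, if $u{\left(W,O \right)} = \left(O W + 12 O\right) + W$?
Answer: $-198209$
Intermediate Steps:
$u{\left(W,O \right)} = W + 12 O + O W$ ($u{\left(W,O \right)} = \left(12 O + O W\right) + W = W + 12 O + O W$)
$\left(u{\left(10,7 - 12 \right)} - 307\right) 487 = \left(\left(10 + 12 \left(7 - 12\right) + \left(7 - 12\right) 10\right) - 307\right) 487 = \left(\left(10 + 12 \left(-5\right) - 50\right) - 307\right) 487 = \left(\left(10 - 60 - 50\right) - 307\right) 487 = \left(-100 - 307\right) 487 = \left(-407\right) 487 = -198209$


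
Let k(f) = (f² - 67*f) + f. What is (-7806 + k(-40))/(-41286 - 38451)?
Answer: 3566/79737 ≈ 0.044722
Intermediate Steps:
k(f) = f² - 66*f
(-7806 + k(-40))/(-41286 - 38451) = (-7806 - 40*(-66 - 40))/(-41286 - 38451) = (-7806 - 40*(-106))/(-79737) = (-7806 + 4240)*(-1/79737) = -3566*(-1/79737) = 3566/79737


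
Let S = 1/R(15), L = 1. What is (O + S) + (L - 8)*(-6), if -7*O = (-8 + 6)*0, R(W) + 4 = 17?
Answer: 547/13 ≈ 42.077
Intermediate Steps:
R(W) = 13 (R(W) = -4 + 17 = 13)
O = 0 (O = -(-8 + 6)*0/7 = -(-2)*0/7 = -⅐*0 = 0)
S = 1/13 ≈ 0.076923
(O + S) + (L - 8)*(-6) = (0 + 1/13) + (1 - 8)*(-6) = 1/13 - 7*(-6) = 1/13 + 42 = 547/13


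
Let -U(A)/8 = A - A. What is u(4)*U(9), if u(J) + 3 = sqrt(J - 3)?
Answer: 0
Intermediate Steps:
U(A) = 0 (U(A) = -8*(A - A) = -8*0 = 0)
u(J) = -3 + sqrt(-3 + J) (u(J) = -3 + sqrt(J - 3) = -3 + sqrt(-3 + J))
u(4)*U(9) = (-3 + sqrt(-3 + 4))*0 = (-3 + sqrt(1))*0 = (-3 + 1)*0 = -2*0 = 0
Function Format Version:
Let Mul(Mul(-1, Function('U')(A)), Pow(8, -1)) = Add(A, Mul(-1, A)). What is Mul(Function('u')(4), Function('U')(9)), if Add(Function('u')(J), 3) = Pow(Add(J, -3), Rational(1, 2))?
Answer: 0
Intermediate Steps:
Function('U')(A) = 0 (Function('U')(A) = Mul(-8, Add(A, Mul(-1, A))) = Mul(-8, 0) = 0)
Function('u')(J) = Add(-3, Pow(Add(-3, J), Rational(1, 2))) (Function('u')(J) = Add(-3, Pow(Add(J, -3), Rational(1, 2))) = Add(-3, Pow(Add(-3, J), Rational(1, 2))))
Mul(Function('u')(4), Function('U')(9)) = Mul(Add(-3, Pow(Add(-3, 4), Rational(1, 2))), 0) = Mul(Add(-3, Pow(1, Rational(1, 2))), 0) = Mul(Add(-3, 1), 0) = Mul(-2, 0) = 0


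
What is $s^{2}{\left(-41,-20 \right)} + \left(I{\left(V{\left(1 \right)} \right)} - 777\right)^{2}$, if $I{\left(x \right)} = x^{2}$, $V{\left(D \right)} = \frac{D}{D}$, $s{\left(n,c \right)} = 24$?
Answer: $602752$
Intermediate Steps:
$V{\left(D \right)} = 1$
$s^{2}{\left(-41,-20 \right)} + \left(I{\left(V{\left(1 \right)} \right)} - 777\right)^{2} = 24^{2} + \left(1^{2} - 777\right)^{2} = 576 + \left(1 - 777\right)^{2} = 576 + \left(-776\right)^{2} = 576 + 602176 = 602752$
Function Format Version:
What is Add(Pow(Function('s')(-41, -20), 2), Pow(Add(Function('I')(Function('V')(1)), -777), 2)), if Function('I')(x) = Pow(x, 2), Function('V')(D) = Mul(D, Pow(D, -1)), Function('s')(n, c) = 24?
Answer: 602752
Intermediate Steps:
Function('V')(D) = 1
Add(Pow(Function('s')(-41, -20), 2), Pow(Add(Function('I')(Function('V')(1)), -777), 2)) = Add(Pow(24, 2), Pow(Add(Pow(1, 2), -777), 2)) = Add(576, Pow(Add(1, -777), 2)) = Add(576, Pow(-776, 2)) = Add(576, 602176) = 602752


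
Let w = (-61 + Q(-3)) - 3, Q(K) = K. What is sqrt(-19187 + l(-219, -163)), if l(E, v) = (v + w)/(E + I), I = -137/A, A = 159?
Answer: 2*I*sqrt(1465401290738)/17479 ≈ 138.51*I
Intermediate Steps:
I = -137/159 ≈ -0.86164
w = -67 (w = (-61 - 3) - 3 = -64 - 3 = -67)
l(E, v) = (-67 + v)/(-137/159 + E) (l(E, v) = (v - 67)/(E - 137/159) = (-67 + v)/(-137/159 + E))
sqrt(-19187 + l(-219, -163)) = sqrt(-19187 + 159*(-67 - 163)/(-137 + 159*(-219))) = sqrt(-19187 + 159*(-230)/(-137 - 34821)) = sqrt(-19187 + 159*(-230)/(-34958)) = sqrt(-19187 + 159*(-1/34958)*(-230)) = sqrt(-19187 + 18285/17479) = sqrt(-335351288/17479) = 2*I*sqrt(1465401290738)/17479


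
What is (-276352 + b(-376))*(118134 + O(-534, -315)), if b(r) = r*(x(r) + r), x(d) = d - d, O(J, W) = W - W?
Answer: -15945254784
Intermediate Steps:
O(J, W) = 0
x(d) = 0
b(r) = r**2 (b(r) = r*(0 + r) = r*r = r**2)
(-276352 + b(-376))*(118134 + O(-534, -315)) = (-276352 + (-376)**2)*(118134 + 0) = (-276352 + 141376)*118134 = -134976*118134 = -15945254784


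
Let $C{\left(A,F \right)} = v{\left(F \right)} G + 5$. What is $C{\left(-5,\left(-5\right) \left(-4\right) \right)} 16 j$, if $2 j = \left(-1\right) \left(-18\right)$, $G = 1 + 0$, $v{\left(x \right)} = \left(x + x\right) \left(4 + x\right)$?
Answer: $138960$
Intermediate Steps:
$v{\left(x \right)} = 2 x \left(4 + x\right)$
$G = 1$
$C{\left(A,F \right)} = 5 + 2 F \left(4 + F\right)$ ($C{\left(A,F \right)} = 2 F \left(4 + F\right) 1 + 5 = 2 F \left(4 + F\right) + 5 = 5 + 2 F \left(4 + F\right)$)
$j = 9$ ($j = \frac{\left(-1\right) \left(-18\right)}{2} = \frac{1}{2} \cdot 18 = 9$)
$C{\left(-5,\left(-5\right) \left(-4\right) \right)} 16 j = \left(5 + 2 \left(\left(-5\right) \left(-4\right)\right) \left(4 - -20\right)\right) 16 \cdot 9 = \left(5 + 2 \cdot 20 \left(4 + 20\right)\right) 16 \cdot 9 = \left(5 + 2 \cdot 20 \cdot 24\right) 16 \cdot 9 = \left(5 + 960\right) 16 \cdot 9 = 965 \cdot 16 \cdot 9 = 15440 \cdot 9 = 138960$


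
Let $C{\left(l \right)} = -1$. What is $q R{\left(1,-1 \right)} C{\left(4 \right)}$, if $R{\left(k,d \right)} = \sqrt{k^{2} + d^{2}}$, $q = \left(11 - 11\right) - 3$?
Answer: $3 \sqrt{2} \approx 4.2426$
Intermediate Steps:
$q = -3$ ($q = 0 + \left(-5 + 2\right) = 0 - 3 = -3$)
$R{\left(k,d \right)} = \sqrt{d^{2} + k^{2}}$
$q R{\left(1,-1 \right)} C{\left(4 \right)} = - 3 \sqrt{\left(-1\right)^{2} + 1^{2}} \left(-1\right) = - 3 \sqrt{1 + 1} \left(-1\right) = - 3 \sqrt{2} \left(-1\right) = 3 \sqrt{2}$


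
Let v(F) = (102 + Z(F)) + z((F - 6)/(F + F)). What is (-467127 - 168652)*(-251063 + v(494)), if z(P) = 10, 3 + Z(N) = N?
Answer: 159237208340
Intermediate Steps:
Z(N) = -3 + N
v(F) = 109 + F (v(F) = (102 + (-3 + F)) + 10 = (99 + F) + 10 = 109 + F)
(-467127 - 168652)*(-251063 + v(494)) = (-467127 - 168652)*(-251063 + (109 + 494)) = -635779*(-251063 + 603) = -635779*(-250460) = 159237208340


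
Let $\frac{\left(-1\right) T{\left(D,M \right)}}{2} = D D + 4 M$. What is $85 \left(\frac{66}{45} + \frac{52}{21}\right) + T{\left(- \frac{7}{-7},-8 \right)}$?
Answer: $\frac{2780}{7} \approx 397.14$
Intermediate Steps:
$T{\left(D,M \right)} = - 8 M - 2 D^{2}$ ($T{\left(D,M \right)} = - 2 \left(D D + 4 M\right) = - 2 \left(D^{2} + 4 M\right) = - 8 M - 2 D^{2}$)
$85 \left(\frac{66}{45} + \frac{52}{21}\right) + T{\left(- \frac{7}{-7},-8 \right)} = 85 \left(\frac{66}{45} + \frac{52}{21}\right) - \left(-64 + 2 \left(- \frac{7}{-7}\right)^{2}\right) = 85 \left(66 \cdot \frac{1}{45} + 52 \cdot \frac{1}{21}\right) + \left(64 - 2 \left(\left(-7\right) \left(- \frac{1}{7}\right)\right)^{2}\right) = 85 \left(\frac{22}{15} + \frac{52}{21}\right) + \left(64 - 2 \cdot 1^{2}\right) = 85 \cdot \frac{138}{35} + \left(64 - 2\right) = \frac{2346}{7} + \left(64 - 2\right) = \frac{2346}{7} + 62 = \frac{2780}{7}$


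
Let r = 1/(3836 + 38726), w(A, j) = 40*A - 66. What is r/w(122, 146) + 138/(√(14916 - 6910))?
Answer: 1/204893468 + 69*√8006/4003 ≈ 1.5423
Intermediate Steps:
w(A, j) = -66 + 40*A
r = 1/42562 ≈ 2.3495e-5
r/w(122, 146) + 138/(√(14916 - 6910)) = 1/(42562*(-66 + 40*122)) + 138/(√(14916 - 6910)) = 1/(42562*(-66 + 4880)) + 138/(√8006) = (1/42562)/4814 + 138*(√8006/8006) = (1/42562)*(1/4814) + 69*√8006/4003 = 1/204893468 + 69*√8006/4003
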